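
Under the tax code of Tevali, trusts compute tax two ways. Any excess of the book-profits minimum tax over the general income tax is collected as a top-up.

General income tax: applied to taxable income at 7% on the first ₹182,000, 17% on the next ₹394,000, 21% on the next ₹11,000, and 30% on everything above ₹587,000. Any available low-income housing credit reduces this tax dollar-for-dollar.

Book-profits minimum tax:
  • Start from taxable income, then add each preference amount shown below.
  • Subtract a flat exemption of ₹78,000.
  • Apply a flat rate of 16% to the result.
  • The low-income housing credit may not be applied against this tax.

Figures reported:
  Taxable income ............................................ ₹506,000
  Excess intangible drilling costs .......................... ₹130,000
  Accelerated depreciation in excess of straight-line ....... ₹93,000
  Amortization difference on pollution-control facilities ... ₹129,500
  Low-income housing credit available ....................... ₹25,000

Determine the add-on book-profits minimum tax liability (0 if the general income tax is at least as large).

General income tax:
  ₹182,000 × 7% = ₹12,740
  ₹324,000 × 17% = ₹55,080
  → ₹67,820
  Less low-income housing credit ₹25,000 → ₹42,820

Book-profits minimum tax:
  Adjusted income: ₹506,000 + ₹130,000 + ₹93,000 + ₹129,500 = ₹858,500
  Less exemption ₹78,000 → base ₹780,500
  ₹780,500 × 16% = ₹124,880

Excess of book-profits minimum tax over general income tax: ₹124,880 − ₹42,820 = ₹82,060.

₹82,060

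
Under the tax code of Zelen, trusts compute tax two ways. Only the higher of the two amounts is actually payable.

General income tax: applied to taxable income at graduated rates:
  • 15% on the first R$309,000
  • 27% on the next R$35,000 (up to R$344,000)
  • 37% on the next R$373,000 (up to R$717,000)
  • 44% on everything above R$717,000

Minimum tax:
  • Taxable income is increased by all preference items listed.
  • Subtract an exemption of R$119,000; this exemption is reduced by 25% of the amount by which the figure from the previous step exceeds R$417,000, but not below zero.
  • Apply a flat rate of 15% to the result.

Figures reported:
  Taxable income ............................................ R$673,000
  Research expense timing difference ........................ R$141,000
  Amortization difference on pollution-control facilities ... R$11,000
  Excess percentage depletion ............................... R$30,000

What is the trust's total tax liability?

Minimum tax:
  Adjusted income: R$673,000 + R$141,000 + R$11,000 + R$30,000 = R$855,000
  Exemption: R$119,000 − 25% × (R$855,000 − R$417,000) = R$119,000 − R$109,500 = R$9,500
  Base: R$855,000 − R$9,500 = R$845,500
  R$845,500 × 15% = R$126,825

General income tax:
  R$309,000 × 15% = R$46,350
  R$35,000 × 27% = R$9,450
  R$329,000 × 37% = R$121,730
  → R$177,530

R$177,530 > R$126,825, so the general income tax governs.

R$177,530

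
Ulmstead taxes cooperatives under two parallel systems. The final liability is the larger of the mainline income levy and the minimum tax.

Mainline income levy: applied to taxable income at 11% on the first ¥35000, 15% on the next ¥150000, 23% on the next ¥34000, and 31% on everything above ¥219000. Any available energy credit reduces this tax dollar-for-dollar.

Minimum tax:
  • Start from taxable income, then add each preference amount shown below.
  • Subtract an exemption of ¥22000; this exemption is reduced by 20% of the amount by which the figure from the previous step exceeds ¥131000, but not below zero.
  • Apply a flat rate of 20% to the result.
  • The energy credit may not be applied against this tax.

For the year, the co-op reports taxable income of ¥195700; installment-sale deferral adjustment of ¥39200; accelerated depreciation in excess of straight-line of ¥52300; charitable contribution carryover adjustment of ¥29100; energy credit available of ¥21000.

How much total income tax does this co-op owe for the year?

Mainline income levy:
  ¥35000 × 11% = ¥3850
  ¥150000 × 15% = ¥22500
  ¥10700 × 23% = ¥2461
  → ¥28811
  Less energy credit ¥21000 → ¥7811

Minimum tax:
  Adjusted income: ¥195700 + ¥39200 + ¥52300 + ¥29100 = ¥316300
  Exemption: 20% × (¥316300 − ¥131000) = ¥37060 ≥ ¥22000, so the exemption is fully phased out
  Base: ¥316300 − ¥0 = ¥316300
  ¥316300 × 20% = ¥63260

¥63260 > ¥7811, so the minimum tax is the binding amount.

¥63260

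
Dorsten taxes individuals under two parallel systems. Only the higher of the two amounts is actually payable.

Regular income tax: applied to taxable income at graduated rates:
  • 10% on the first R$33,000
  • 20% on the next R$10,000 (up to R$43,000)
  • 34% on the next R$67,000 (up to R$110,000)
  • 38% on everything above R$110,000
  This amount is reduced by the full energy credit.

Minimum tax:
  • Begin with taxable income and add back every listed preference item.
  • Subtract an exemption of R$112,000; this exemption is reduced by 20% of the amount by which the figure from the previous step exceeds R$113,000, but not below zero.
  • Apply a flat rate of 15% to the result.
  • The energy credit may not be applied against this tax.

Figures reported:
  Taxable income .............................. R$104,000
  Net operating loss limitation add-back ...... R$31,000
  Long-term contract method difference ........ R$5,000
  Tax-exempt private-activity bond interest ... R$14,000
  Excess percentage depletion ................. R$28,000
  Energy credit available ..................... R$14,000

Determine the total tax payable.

Minimum tax:
  Adjusted income: R$104,000 + R$31,000 + R$5,000 + R$14,000 + R$28,000 = R$182,000
  Exemption: R$112,000 − 20% × (R$182,000 − R$113,000) = R$112,000 − R$13,800 = R$98,200
  Base: R$182,000 − R$98,200 = R$83,800
  R$83,800 × 15% = R$12,570

Regular income tax:
  R$33,000 × 10% = R$3,300
  R$10,000 × 20% = R$2,000
  R$61,000 × 34% = R$20,740
  → R$26,040
  Less energy credit R$14,000 → R$12,040

R$12,570 > R$12,040, so the minimum tax is the binding amount.

R$12,570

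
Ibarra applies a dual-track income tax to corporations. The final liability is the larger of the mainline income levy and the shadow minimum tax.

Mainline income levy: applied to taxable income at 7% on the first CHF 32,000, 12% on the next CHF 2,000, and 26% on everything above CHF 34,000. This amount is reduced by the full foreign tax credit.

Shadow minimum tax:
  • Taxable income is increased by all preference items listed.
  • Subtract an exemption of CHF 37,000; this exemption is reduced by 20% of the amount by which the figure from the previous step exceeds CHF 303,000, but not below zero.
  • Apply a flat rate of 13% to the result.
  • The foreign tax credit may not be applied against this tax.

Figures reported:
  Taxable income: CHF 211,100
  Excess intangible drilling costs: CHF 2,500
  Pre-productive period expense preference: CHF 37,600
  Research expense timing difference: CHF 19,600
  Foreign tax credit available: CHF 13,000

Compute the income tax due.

CHF 35,526

Shadow minimum tax:
  Adjusted income: CHF 211,100 + CHF 2,500 + CHF 37,600 + CHF 19,600 = CHF 270,800
  Exemption: CHF 270,800 ≤ CHF 303,000, so full CHF 37,000 applies
  Base: CHF 270,800 − CHF 37,000 = CHF 233,800
  CHF 233,800 × 13% = CHF 30,394

Mainline income levy:
  CHF 32,000 × 7% = CHF 2,240
  CHF 2,000 × 12% = CHF 240
  CHF 177,100 × 26% = CHF 46,046
  → CHF 48,526
  Less foreign tax credit CHF 13,000 → CHF 35,526

CHF 35,526 > CHF 30,394, so the mainline income levy governs.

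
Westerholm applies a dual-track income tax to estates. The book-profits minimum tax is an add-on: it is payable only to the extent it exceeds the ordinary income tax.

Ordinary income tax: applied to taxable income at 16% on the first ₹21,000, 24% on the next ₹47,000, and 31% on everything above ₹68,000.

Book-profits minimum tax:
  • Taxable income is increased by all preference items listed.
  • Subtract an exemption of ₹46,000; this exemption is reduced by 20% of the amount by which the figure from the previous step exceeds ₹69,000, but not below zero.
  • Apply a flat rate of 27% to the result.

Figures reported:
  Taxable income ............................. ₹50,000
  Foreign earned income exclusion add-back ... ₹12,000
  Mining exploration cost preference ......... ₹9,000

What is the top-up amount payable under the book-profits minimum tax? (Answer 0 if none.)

Ordinary income tax:
  ₹21,000 × 16% = ₹3,360
  ₹29,000 × 24% = ₹6,960
  → ₹10,320

Book-profits minimum tax:
  Adjusted income: ₹50,000 + ₹12,000 + ₹9,000 = ₹71,000
  Exemption: ₹46,000 − 20% × (₹71,000 − ₹69,000) = ₹46,000 − ₹400 = ₹45,600
  Base: ₹71,000 − ₹45,600 = ₹25,400
  ₹25,400 × 27% = ₹6,858

₹6,858 ≤ ₹10,320, so no add-on is due.

₹0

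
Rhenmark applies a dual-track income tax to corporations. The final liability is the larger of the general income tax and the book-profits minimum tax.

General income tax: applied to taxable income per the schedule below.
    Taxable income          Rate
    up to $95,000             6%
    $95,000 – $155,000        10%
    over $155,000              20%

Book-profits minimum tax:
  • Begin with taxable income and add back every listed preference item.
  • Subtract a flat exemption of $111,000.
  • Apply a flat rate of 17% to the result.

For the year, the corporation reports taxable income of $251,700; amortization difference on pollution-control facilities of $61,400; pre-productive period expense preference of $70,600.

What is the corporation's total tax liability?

$46,359

General income tax:
  $95,000 × 6% = $5,700
  $60,000 × 10% = $6,000
  $96,700 × 20% = $19,340
  → $31,040

Book-profits minimum tax:
  Adjusted income: $251,700 + $61,400 + $70,600 = $383,700
  Less exemption $111,000 → base $272,700
  $272,700 × 17% = $46,359

$46,359 > $31,040, so the book-profits minimum tax is the binding amount.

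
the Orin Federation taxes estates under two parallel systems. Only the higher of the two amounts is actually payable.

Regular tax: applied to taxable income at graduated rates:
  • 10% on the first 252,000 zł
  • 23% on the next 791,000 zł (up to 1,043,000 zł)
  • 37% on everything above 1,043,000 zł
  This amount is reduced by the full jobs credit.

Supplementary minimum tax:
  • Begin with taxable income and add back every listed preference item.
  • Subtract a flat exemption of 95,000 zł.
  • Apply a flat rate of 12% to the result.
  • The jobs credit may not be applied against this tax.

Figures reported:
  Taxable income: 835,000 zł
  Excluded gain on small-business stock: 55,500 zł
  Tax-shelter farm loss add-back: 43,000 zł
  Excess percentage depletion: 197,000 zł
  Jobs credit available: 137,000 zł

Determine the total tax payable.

124,260 zł

Supplementary minimum tax:
  Adjusted income: 835,000 zł + 55,500 zł + 43,000 zł + 197,000 zł = 1,130,500 zł
  Less exemption 95,000 zł → base 1,035,500 zł
  1,035,500 zł × 12% = 124,260 zł

Regular tax:
  252,000 zł × 10% = 25,200 zł
  583,000 zł × 23% = 134,090 zł
  → 159,290 zł
  Less jobs credit 137,000 zł → 22,290 zł

124,260 zł > 22,290 zł, so the supplementary minimum tax is the binding amount.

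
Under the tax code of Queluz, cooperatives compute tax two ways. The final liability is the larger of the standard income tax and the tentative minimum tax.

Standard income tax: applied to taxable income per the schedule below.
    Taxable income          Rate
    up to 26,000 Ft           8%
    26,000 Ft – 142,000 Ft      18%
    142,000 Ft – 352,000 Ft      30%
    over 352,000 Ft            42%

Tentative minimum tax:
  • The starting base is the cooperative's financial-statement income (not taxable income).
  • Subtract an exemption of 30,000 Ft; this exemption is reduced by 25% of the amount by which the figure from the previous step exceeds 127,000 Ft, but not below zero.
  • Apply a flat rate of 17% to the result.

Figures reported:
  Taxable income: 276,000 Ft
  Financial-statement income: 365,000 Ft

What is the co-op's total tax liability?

63,160 Ft

Standard income tax:
  26,000 Ft × 8% = 2,080 Ft
  116,000 Ft × 18% = 20,880 Ft
  134,000 Ft × 30% = 40,200 Ft
  → 63,160 Ft

Tentative minimum tax:
  Base (financial-statement income): 365,000 Ft
  Exemption: 25% × (365,000 Ft − 127,000 Ft) = 59,500 Ft ≥ 30,000 Ft, so the exemption is fully phased out
  Base: 365,000 Ft − 0 Ft = 365,000 Ft
  365,000 Ft × 17% = 62,050 Ft

63,160 Ft > 62,050 Ft, so the standard income tax governs.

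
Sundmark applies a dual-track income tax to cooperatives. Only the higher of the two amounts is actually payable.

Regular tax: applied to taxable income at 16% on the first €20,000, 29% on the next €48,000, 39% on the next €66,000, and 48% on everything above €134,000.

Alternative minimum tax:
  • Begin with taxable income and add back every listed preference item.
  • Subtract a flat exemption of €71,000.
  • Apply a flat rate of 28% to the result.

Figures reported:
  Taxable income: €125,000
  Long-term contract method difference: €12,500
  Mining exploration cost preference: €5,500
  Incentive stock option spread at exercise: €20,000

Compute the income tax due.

€39,350

Alternative minimum tax:
  Adjusted income: €125,000 + €12,500 + €5,500 + €20,000 = €163,000
  Less exemption €71,000 → base €92,000
  €92,000 × 28% = €25,760

Regular tax:
  €20,000 × 16% = €3,200
  €48,000 × 29% = €13,920
  €57,000 × 39% = €22,230
  → €39,350

€39,350 > €25,760, so the regular tax governs.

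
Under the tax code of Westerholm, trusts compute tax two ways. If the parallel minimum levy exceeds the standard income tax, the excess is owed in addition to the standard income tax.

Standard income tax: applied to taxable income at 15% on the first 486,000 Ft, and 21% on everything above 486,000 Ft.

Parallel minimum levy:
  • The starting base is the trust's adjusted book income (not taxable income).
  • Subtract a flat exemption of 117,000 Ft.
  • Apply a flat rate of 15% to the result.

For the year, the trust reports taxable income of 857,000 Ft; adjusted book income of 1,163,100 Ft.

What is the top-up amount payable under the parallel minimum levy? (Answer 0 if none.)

Parallel minimum levy:
  Base (adjusted book income): 1,163,100 Ft
  Less exemption 117,000 Ft → base 1,046,100 Ft
  1,046,100 Ft × 15% = 156,915 Ft

Standard income tax:
  486,000 Ft × 15% = 72,900 Ft
  371,000 Ft × 21% = 77,910 Ft
  → 150,810 Ft

Excess of parallel minimum levy over standard income tax: 156,915 Ft − 150,810 Ft = 6,105 Ft.

6,105 Ft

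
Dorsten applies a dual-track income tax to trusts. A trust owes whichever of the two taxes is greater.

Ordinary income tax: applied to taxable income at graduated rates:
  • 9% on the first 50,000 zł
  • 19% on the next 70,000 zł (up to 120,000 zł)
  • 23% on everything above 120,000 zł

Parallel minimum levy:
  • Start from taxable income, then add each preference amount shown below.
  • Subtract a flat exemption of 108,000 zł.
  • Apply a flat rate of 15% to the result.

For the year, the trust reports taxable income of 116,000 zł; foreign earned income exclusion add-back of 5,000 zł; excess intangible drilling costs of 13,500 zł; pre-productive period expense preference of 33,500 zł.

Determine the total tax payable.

17,040 zł

Ordinary income tax:
  50,000 zł × 9% = 4,500 zł
  66,000 zł × 19% = 12,540 zł
  → 17,040 zł

Parallel minimum levy:
  Adjusted income: 116,000 zł + 5,000 zł + 13,500 zł + 33,500 zł = 168,000 zł
  Less exemption 108,000 zł → base 60,000 zł
  60,000 zł × 15% = 9,000 zł

17,040 zł > 9,000 zł, so the ordinary income tax governs.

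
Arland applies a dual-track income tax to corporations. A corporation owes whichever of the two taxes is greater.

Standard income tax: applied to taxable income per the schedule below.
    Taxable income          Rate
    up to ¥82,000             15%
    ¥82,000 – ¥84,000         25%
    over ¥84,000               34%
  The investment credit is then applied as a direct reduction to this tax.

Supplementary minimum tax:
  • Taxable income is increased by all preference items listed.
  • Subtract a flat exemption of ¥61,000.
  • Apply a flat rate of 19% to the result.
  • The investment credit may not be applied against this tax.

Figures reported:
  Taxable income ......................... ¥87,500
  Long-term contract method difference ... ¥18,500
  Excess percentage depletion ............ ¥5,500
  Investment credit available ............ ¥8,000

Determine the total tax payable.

¥9,595

Standard income tax:
  ¥82,000 × 15% = ¥12,300
  ¥2,000 × 25% = ¥500
  ¥3,500 × 34% = ¥1,190
  → ¥13,990
  Less investment credit ¥8,000 → ¥5,990

Supplementary minimum tax:
  Adjusted income: ¥87,500 + ¥18,500 + ¥5,500 = ¥111,500
  Less exemption ¥61,000 → base ¥50,500
  ¥50,500 × 19% = ¥9,595

¥9,595 > ¥5,990, so the supplementary minimum tax is the binding amount.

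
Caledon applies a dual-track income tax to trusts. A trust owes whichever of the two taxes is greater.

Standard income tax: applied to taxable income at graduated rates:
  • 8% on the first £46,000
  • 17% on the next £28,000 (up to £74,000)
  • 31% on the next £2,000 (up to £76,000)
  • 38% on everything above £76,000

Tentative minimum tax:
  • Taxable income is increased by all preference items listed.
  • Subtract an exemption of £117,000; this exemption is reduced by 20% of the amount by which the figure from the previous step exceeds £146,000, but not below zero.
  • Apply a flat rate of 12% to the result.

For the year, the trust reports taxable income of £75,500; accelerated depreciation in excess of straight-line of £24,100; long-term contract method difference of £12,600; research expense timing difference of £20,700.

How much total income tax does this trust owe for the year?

Tentative minimum tax:
  Adjusted income: £75,500 + £24,100 + £12,600 + £20,700 = £132,900
  Exemption: £132,900 ≤ £146,000, so full £117,000 applies
  Base: £132,900 − £117,000 = £15,900
  £15,900 × 12% = £1,908

Standard income tax:
  £46,000 × 8% = £3,680
  £28,000 × 17% = £4,760
  £1,500 × 31% = £465
  → £8,905

£8,905 > £1,908, so the standard income tax governs.

£8,905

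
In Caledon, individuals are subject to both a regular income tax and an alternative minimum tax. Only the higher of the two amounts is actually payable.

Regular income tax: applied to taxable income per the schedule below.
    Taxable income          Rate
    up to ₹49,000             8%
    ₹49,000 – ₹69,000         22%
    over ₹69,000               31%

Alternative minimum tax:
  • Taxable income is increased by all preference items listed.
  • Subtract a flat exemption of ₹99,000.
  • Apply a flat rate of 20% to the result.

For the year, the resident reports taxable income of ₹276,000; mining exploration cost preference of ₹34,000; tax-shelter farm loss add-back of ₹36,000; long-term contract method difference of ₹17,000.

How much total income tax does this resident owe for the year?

Alternative minimum tax:
  Adjusted income: ₹276,000 + ₹34,000 + ₹36,000 + ₹17,000 = ₹363,000
  Less exemption ₹99,000 → base ₹264,000
  ₹264,000 × 20% = ₹52,800

Regular income tax:
  ₹49,000 × 8% = ₹3,920
  ₹20,000 × 22% = ₹4,400
  ₹207,000 × 31% = ₹64,170
  → ₹72,490

₹72,490 > ₹52,800, so the regular income tax governs.

₹72,490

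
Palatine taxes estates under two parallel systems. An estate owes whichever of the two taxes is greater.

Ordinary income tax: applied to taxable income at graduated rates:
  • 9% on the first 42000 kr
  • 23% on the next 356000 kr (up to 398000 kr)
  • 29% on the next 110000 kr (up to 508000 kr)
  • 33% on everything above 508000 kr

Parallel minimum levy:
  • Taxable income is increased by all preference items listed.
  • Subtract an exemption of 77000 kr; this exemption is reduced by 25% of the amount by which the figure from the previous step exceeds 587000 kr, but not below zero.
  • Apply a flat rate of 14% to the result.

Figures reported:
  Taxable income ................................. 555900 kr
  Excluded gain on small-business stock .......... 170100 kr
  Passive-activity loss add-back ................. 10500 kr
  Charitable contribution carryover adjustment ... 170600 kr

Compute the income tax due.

133367 kr

Ordinary income tax:
  42000 kr × 9% = 3780 kr
  356000 kr × 23% = 81880 kr
  110000 kr × 29% = 31900 kr
  47900 kr × 33% = 15807 kr
  → 133367 kr

Parallel minimum levy:
  Adjusted income: 555900 kr + 170100 kr + 10500 kr + 170600 kr = 907100 kr
  Exemption: 25% × (907100 kr − 587000 kr) = 80025 kr ≥ 77000 kr, so the exemption is fully phased out
  Base: 907100 kr − 0 kr = 907100 kr
  907100 kr × 14% = 126994 kr

133367 kr > 126994 kr, so the ordinary income tax governs.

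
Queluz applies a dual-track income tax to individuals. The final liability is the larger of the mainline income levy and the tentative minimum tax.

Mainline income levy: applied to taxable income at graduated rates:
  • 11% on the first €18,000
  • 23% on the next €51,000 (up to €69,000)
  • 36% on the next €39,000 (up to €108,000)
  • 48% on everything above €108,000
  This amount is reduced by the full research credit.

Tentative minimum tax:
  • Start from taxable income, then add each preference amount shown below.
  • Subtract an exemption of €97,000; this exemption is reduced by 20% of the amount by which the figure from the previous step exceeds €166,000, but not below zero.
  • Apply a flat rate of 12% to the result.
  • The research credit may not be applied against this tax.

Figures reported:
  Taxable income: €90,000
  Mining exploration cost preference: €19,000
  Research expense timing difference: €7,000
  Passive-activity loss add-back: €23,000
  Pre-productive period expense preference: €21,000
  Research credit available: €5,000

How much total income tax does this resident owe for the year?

€16,270

Mainline income levy:
  €18,000 × 11% = €1,980
  €51,000 × 23% = €11,730
  €21,000 × 36% = €7,560
  → €21,270
  Less research credit €5,000 → €16,270

Tentative minimum tax:
  Adjusted income: €90,000 + €19,000 + €7,000 + €23,000 + €21,000 = €160,000
  Exemption: €160,000 ≤ €166,000, so full €97,000 applies
  Base: €160,000 − €97,000 = €63,000
  €63,000 × 12% = €7,560

€16,270 > €7,560, so the mainline income levy governs.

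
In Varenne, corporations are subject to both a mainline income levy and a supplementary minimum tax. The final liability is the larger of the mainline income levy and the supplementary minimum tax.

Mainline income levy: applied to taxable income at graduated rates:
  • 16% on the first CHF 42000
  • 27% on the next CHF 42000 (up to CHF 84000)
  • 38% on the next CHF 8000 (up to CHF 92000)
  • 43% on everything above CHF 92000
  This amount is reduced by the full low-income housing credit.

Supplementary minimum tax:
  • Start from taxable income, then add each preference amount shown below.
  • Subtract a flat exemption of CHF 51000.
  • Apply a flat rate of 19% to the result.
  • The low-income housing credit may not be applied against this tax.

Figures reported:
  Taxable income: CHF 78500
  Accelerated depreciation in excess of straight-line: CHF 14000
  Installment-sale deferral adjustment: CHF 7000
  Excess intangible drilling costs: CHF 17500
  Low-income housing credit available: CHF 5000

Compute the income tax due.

Mainline income levy:
  CHF 42000 × 16% = CHF 6720
  CHF 36500 × 27% = CHF 9855
  → CHF 16575
  Less low-income housing credit CHF 5000 → CHF 11575

Supplementary minimum tax:
  Adjusted income: CHF 78500 + CHF 14000 + CHF 7000 + CHF 17500 = CHF 117000
  Less exemption CHF 51000 → base CHF 66000
  CHF 66000 × 19% = CHF 12540

CHF 12540 > CHF 11575, so the supplementary minimum tax is the binding amount.

CHF 12540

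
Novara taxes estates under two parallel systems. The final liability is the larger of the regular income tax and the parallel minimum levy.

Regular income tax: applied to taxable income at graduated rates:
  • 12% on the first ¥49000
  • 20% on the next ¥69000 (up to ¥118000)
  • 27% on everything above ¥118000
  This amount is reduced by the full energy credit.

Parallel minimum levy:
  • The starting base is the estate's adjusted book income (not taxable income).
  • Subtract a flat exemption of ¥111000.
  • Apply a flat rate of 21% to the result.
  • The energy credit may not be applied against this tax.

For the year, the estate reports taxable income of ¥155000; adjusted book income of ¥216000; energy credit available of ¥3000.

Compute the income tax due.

Parallel minimum levy:
  Base (adjusted book income): ¥216000
  Less exemption ¥111000 → base ¥105000
  ¥105000 × 21% = ¥22050

Regular income tax:
  ¥49000 × 12% = ¥5880
  ¥69000 × 20% = ¥13800
  ¥37000 × 27% = ¥9990
  → ¥29670
  Less energy credit ¥3000 → ¥26670

¥26670 > ¥22050, so the regular income tax governs.

¥26670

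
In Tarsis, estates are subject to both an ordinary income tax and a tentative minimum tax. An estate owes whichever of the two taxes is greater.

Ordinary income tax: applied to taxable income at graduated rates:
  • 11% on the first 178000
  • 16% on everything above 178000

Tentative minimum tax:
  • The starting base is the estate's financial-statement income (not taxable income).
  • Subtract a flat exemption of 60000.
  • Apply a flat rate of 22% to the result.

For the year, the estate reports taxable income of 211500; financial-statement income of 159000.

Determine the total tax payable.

24940

Tentative minimum tax:
  Base (financial-statement income): 159000
  Less exemption 60000 → base 99000
  99000 × 22% = 21780

Ordinary income tax:
  178000 × 11% = 19580
  33500 × 16% = 5360
  → 24940

24940 > 21780, so the ordinary income tax governs.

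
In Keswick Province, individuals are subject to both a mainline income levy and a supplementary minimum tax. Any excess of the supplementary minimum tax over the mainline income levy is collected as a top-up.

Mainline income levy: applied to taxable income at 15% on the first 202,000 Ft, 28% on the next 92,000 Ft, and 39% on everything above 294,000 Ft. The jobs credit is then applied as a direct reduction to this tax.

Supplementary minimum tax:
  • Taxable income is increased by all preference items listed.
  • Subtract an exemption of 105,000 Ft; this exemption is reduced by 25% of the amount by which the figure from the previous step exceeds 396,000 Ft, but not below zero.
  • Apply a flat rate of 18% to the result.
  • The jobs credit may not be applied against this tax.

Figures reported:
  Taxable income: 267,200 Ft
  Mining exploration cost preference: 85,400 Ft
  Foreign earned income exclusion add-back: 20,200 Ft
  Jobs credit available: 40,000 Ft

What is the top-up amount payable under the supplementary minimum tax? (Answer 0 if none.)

Mainline income levy:
  202,000 Ft × 15% = 30,300 Ft
  65,200 Ft × 28% = 18,256 Ft
  → 48,556 Ft
  Less jobs credit 40,000 Ft → 8,556 Ft

Supplementary minimum tax:
  Adjusted income: 267,200 Ft + 85,400 Ft + 20,200 Ft = 372,800 Ft
  Exemption: 372,800 Ft ≤ 396,000 Ft, so full 105,000 Ft applies
  Base: 372,800 Ft − 105,000 Ft = 267,800 Ft
  267,800 Ft × 18% = 48,204 Ft

Excess of supplementary minimum tax over mainline income levy: 48,204 Ft − 8,556 Ft = 39,648 Ft.

39,648 Ft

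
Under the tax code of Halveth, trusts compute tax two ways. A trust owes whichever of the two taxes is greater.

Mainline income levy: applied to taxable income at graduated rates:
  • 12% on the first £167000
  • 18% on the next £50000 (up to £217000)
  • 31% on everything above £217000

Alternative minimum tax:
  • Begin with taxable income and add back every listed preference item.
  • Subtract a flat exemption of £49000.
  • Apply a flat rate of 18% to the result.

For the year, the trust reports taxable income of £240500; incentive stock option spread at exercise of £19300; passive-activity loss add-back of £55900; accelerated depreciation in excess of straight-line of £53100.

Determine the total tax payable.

£57564

Mainline income levy:
  £167000 × 12% = £20040
  £50000 × 18% = £9000
  £23500 × 31% = £7285
  → £36325

Alternative minimum tax:
  Adjusted income: £240500 + £19300 + £55900 + £53100 = £368800
  Less exemption £49000 → base £319800
  £319800 × 18% = £57564

£57564 > £36325, so the alternative minimum tax is the binding amount.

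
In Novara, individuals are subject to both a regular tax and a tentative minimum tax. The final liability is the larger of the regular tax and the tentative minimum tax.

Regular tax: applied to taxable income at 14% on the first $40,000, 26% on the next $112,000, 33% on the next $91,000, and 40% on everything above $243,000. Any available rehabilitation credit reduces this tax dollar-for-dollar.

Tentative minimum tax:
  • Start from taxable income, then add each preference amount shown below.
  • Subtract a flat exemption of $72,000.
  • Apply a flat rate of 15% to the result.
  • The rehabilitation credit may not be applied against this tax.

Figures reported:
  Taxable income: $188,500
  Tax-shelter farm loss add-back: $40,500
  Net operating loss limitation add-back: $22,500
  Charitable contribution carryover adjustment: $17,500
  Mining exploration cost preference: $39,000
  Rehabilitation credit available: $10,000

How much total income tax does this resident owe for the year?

$36,765

Tentative minimum tax:
  Adjusted income: $188,500 + $40,500 + $22,500 + $17,500 + $39,000 = $308,000
  Less exemption $72,000 → base $236,000
  $236,000 × 15% = $35,400

Regular tax:
  $40,000 × 14% = $5,600
  $112,000 × 26% = $29,120
  $36,500 × 33% = $12,045
  → $46,765
  Less rehabilitation credit $10,000 → $36,765

$36,765 > $35,400, so the regular tax governs.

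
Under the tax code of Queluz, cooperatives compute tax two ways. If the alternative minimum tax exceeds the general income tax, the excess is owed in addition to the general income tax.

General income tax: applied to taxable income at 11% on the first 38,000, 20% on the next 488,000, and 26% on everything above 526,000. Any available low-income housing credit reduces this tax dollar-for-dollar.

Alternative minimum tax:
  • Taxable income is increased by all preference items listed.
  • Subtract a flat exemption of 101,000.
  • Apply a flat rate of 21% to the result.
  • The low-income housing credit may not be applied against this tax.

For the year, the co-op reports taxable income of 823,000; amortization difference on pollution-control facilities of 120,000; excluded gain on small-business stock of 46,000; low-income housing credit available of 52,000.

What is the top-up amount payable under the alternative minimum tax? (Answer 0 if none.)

General income tax:
  38,000 × 11% = 4,180
  488,000 × 20% = 97,600
  297,000 × 26% = 77,220
  → 179,000
  Less low-income housing credit 52,000 → 127,000

Alternative minimum tax:
  Adjusted income: 823,000 + 120,000 + 46,000 = 989,000
  Less exemption 101,000 → base 888,000
  888,000 × 21% = 186,480

Excess of alternative minimum tax over general income tax: 186,480 − 127,000 = 59,480.

59,480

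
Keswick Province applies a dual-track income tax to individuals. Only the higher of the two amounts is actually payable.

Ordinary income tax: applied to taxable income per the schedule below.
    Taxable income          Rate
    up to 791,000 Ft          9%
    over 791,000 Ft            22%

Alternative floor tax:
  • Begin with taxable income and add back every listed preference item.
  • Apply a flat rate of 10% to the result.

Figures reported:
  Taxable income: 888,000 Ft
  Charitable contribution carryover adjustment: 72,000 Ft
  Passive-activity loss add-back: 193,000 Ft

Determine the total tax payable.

Ordinary income tax:
  791,000 Ft × 9% = 71,190 Ft
  97,000 Ft × 22% = 21,340 Ft
  → 92,530 Ft

Alternative floor tax:
  Adjusted income: 888,000 Ft + 72,000 Ft + 193,000 Ft = 1,153,000 Ft
  1,153,000 Ft × 10% = 115,300 Ft

115,300 Ft > 92,530 Ft, so the alternative floor tax is the binding amount.

115,300 Ft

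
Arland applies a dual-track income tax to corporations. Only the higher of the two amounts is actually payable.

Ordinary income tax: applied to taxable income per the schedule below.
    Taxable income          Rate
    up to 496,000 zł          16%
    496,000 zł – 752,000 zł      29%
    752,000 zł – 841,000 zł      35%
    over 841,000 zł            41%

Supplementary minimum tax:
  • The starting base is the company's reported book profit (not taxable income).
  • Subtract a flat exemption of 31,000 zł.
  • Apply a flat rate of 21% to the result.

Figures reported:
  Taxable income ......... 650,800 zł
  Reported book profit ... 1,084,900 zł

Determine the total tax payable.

Ordinary income tax:
  496,000 zł × 16% = 79,360 zł
  154,800 zł × 29% = 44,892 zł
  → 124,252 zł

Supplementary minimum tax:
  Base (reported book profit): 1,084,900 zł
  Less exemption 31,000 zł → base 1,053,900 zł
  1,053,900 zł × 21% = 221,319 zł

221,319 zł > 124,252 zł, so the supplementary minimum tax is the binding amount.

221,319 zł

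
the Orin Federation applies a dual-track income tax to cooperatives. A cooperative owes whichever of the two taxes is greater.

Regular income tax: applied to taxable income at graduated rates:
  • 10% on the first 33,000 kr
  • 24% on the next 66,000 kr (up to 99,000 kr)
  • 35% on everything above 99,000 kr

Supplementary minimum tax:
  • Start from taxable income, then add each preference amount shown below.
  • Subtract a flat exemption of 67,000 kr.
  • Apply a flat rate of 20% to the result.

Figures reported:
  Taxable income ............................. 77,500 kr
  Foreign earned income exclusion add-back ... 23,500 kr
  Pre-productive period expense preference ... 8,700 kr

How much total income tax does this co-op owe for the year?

13,980 kr

Supplementary minimum tax:
  Adjusted income: 77,500 kr + 23,500 kr + 8,700 kr = 109,700 kr
  Less exemption 67,000 kr → base 42,700 kr
  42,700 kr × 20% = 8,540 kr

Regular income tax:
  33,000 kr × 10% = 3,300 kr
  44,500 kr × 24% = 10,680 kr
  → 13,980 kr

13,980 kr > 8,540 kr, so the regular income tax governs.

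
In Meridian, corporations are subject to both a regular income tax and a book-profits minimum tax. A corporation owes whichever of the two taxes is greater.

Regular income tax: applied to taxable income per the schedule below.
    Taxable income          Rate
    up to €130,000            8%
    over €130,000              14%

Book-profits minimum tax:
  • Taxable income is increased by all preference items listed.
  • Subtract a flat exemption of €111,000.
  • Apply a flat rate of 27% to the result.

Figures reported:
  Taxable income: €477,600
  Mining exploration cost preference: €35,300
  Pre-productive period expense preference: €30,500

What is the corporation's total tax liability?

€116,748

Book-profits minimum tax:
  Adjusted income: €477,600 + €35,300 + €30,500 = €543,400
  Less exemption €111,000 → base €432,400
  €432,400 × 27% = €116,748

Regular income tax:
  €130,000 × 8% = €10,400
  €347,600 × 14% = €48,664
  → €59,064

€116,748 > €59,064, so the book-profits minimum tax is the binding amount.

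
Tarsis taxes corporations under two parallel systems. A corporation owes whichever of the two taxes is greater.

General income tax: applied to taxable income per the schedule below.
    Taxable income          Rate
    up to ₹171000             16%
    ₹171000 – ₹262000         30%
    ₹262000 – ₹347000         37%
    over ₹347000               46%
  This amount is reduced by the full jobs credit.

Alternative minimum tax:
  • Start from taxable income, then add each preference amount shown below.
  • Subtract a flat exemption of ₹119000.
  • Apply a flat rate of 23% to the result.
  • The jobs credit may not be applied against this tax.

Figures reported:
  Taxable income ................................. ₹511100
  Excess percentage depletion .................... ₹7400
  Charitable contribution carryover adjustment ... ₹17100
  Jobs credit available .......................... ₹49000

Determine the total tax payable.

₹112596

Alternative minimum tax:
  Adjusted income: ₹511100 + ₹7400 + ₹17100 = ₹535600
  Less exemption ₹119000 → base ₹416600
  ₹416600 × 23% = ₹95818

General income tax:
  ₹171000 × 16% = ₹27360
  ₹91000 × 30% = ₹27300
  ₹85000 × 37% = ₹31450
  ₹164100 × 46% = ₹75486
  → ₹161596
  Less jobs credit ₹49000 → ₹112596

₹112596 > ₹95818, so the general income tax governs.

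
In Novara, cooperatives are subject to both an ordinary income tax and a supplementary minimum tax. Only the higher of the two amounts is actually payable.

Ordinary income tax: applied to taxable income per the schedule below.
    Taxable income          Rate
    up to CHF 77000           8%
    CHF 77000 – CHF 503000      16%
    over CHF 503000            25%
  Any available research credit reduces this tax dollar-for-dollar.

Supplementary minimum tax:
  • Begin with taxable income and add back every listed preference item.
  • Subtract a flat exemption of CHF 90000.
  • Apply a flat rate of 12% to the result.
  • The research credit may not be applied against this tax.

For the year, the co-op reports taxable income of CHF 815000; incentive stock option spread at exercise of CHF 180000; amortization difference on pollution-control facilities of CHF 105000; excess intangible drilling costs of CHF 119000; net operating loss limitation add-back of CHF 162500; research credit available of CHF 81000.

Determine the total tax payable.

CHF 154980

Supplementary minimum tax:
  Adjusted income: CHF 815000 + CHF 180000 + CHF 105000 + CHF 119000 + CHF 162500 = CHF 1381500
  Less exemption CHF 90000 → base CHF 1291500
  CHF 1291500 × 12% = CHF 154980

Ordinary income tax:
  CHF 77000 × 8% = CHF 6160
  CHF 426000 × 16% = CHF 68160
  CHF 312000 × 25% = CHF 78000
  → CHF 152320
  Less research credit CHF 81000 → CHF 71320

CHF 154980 > CHF 71320, so the supplementary minimum tax is the binding amount.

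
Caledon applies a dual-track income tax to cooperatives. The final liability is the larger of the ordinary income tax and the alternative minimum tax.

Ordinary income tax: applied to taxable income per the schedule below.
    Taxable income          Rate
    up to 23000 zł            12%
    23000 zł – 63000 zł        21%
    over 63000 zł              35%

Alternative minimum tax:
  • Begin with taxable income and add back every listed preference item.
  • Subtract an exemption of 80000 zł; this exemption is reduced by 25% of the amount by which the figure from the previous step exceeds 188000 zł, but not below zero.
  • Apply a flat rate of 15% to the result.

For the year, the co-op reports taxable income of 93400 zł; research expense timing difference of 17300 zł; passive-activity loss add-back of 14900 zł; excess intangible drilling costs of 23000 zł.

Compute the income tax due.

21800 zł

Ordinary income tax:
  23000 zł × 12% = 2760 zł
  40000 zł × 21% = 8400 zł
  30400 zł × 35% = 10640 zł
  → 21800 zł

Alternative minimum tax:
  Adjusted income: 93400 zł + 17300 zł + 14900 zł + 23000 zł = 148600 zł
  Exemption: 148600 zł ≤ 188000 zł, so full 80000 zł applies
  Base: 148600 zł − 80000 zł = 68600 zł
  68600 zł × 15% = 10290 zł

21800 zł > 10290 zł, so the ordinary income tax governs.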